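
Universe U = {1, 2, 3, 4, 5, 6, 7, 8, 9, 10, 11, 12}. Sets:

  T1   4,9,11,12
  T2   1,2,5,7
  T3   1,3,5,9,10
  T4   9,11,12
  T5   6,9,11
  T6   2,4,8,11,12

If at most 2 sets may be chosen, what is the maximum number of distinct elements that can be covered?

Choosing T3, T6 covers {1, 2, 3, 4, 5, 8, 9, 10, 11, 12} — 10 elements.
No choice of 2 sets does better; here 6, 7 are left uncovered.

10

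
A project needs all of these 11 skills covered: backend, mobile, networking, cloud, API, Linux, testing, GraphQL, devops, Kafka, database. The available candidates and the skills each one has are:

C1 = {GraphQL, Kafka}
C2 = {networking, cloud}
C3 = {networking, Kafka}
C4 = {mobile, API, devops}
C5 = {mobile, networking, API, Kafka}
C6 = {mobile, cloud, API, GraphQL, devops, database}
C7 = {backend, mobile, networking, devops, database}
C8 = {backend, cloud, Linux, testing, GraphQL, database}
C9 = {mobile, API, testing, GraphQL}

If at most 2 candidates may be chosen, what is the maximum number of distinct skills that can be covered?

10

Choosing C5, C8 covers {backend, mobile, networking, cloud, API, Linux, testing, GraphQL, Kafka, database} — 10 skills.
No choice of 2 candidates does better; here devops is left uncovered.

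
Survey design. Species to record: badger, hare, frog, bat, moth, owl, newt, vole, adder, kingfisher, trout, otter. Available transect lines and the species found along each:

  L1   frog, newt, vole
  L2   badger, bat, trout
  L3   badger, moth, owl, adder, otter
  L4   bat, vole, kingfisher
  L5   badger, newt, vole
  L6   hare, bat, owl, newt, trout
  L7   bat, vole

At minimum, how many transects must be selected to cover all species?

L1, L3, L4, L6 together cover {badger, hare, frog, bat, moth, owl, newt, vole, adder, kingfisher, trout, otter} — every species.
No 3 of the 7 transects cover everything (all 35 triples fall short), so 4 is minimum.

4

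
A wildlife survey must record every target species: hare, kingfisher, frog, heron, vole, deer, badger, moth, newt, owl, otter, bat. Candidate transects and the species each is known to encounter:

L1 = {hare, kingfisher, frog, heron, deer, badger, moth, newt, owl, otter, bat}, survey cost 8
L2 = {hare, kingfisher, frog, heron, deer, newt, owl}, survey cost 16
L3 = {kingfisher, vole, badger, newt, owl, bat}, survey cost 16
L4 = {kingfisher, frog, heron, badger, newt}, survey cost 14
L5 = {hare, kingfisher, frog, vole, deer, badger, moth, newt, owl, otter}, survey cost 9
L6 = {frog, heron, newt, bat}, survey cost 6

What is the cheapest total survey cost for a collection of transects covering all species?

15

L5, L6 cover every species at survey cost 9 + 6 = 15.
Any cover uses at least 2 transects; among all covering selections none totals below 15.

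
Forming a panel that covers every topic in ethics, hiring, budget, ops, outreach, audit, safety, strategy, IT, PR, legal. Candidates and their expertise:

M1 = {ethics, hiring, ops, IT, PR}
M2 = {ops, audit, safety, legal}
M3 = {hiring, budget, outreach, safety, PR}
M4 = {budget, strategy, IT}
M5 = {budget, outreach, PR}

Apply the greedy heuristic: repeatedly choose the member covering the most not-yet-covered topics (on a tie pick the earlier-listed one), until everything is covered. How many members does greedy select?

Pick 1: M1 covers 5 new topics (ethics, hiring, ops, IT, PR).
Pick 2: M2 covers 3 new topics (audit, safety, legal).
Pick 3: M3 covers 2 new topics (budget, outreach).
Pick 4: M4 covers 1 new topics (strategy).
Greedy uses 4 members.

4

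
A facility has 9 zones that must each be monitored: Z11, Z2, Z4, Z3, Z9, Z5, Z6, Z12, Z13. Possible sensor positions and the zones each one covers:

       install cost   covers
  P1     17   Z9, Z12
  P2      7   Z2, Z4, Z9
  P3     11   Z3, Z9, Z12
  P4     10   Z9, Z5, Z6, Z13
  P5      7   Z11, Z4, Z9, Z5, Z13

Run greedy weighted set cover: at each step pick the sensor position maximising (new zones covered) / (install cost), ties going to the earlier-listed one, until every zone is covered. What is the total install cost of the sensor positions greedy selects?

35

Pick 1: P5 adds 5 new (Z11, Z4, Z9, Z5, Z13) at install cost 7 (ratio 5/7).
Pick 2: P3 adds 2 new (Z3, Z12) at install cost 11 (ratio 2/11).
Pick 3: P2 adds 1 new (Z2) at install cost 7 (ratio 1/7).
Pick 4: P4 adds 1 new (Z6) at install cost 10 (ratio 1/10).
Greedy total install cost: 7 + 11 + 7 + 10 = 35.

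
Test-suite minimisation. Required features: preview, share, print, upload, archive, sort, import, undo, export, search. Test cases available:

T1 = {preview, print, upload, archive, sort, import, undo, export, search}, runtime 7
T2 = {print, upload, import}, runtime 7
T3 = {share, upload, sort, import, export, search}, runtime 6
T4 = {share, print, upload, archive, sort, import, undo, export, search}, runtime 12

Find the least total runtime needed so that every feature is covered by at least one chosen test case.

T1, T3 cover every feature at runtime 7 + 6 = 13.
Any cover uses at least 2 test cases; among all covering selections none totals below 13.

13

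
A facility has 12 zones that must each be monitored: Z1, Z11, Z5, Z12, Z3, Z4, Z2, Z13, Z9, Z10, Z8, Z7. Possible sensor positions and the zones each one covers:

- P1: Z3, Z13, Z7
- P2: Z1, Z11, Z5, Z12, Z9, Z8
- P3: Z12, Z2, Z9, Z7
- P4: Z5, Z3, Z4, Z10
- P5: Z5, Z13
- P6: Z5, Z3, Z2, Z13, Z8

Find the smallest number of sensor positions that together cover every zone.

P1, P2, P3, P4 together cover {Z1, Z11, Z5, Z12, Z3, Z4, Z2, Z13, Z9, Z10, Z8, Z7} — every zone.
No 3 of the 6 sensor positions cover everything (all 20 triples fall short), so 4 is minimum.

4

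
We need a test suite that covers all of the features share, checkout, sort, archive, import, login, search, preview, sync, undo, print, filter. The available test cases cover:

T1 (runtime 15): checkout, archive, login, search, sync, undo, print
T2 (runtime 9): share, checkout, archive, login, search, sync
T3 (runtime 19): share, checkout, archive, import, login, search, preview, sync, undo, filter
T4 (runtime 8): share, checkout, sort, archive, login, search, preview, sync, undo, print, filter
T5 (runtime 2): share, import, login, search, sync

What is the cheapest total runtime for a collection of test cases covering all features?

10

T4, T5 cover every feature at runtime 8 + 2 = 10.
Any cover uses at least 2 test cases; among all covering selections none totals below 10.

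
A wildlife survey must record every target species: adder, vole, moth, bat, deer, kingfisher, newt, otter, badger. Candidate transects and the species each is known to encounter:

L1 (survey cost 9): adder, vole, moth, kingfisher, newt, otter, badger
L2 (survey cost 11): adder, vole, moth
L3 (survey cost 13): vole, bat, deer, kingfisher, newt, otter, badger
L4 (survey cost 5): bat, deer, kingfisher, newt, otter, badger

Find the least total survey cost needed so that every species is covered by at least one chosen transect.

14

L1, L4 cover every species at survey cost 9 + 5 = 14.
Any cover uses at least 2 transects; among all covering selections none totals below 14.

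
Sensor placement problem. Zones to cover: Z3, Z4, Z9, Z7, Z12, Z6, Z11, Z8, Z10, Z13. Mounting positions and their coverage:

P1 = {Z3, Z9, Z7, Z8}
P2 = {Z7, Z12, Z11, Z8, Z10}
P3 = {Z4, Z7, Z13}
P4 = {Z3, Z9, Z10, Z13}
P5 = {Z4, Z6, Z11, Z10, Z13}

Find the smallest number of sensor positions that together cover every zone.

P1, P2, P5 together cover {Z3, Z4, Z9, Z7, Z12, Z6, Z11, Z8, Z10, Z13} — every zone.
No 2 of the 5 sensor positions cover everything (all 10 pairs fall short), so 3 is minimum.

3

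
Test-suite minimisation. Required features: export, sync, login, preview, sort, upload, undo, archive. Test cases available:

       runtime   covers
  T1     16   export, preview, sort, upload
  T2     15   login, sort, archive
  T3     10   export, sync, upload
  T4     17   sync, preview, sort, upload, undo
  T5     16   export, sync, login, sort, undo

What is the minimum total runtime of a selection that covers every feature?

T2, T3, T4 cover every feature at runtime 15 + 10 + 17 = 42.
Any cover uses at least 3 test cases; among all covering selections none totals below 42.
Greedy by coverage-per-runtime would pick T5, T1, T2 for 47 — worse than the optimum 42.

42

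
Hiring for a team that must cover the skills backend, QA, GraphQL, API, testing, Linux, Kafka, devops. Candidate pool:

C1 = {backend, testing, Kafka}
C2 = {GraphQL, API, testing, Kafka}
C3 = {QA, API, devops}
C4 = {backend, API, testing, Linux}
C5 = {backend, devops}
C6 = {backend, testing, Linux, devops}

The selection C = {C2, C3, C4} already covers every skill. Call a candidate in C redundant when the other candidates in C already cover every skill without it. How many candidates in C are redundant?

Drop C2: GraphQL, Kafka uncovered — not redundant.
Drop C3: QA, devops uncovered — not redundant.
Drop C4: backend, Linux uncovered — not redundant.
None of the candidates in C is redundant.

0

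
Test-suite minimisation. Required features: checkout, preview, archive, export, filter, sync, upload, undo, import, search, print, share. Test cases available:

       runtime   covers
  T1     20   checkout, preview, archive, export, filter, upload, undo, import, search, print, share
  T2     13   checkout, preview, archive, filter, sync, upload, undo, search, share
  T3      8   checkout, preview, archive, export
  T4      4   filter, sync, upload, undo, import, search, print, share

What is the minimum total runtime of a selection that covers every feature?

12

T3, T4 cover every feature at runtime 8 + 4 = 12.
Any cover uses at least 2 test cases; among all covering selections none totals below 12.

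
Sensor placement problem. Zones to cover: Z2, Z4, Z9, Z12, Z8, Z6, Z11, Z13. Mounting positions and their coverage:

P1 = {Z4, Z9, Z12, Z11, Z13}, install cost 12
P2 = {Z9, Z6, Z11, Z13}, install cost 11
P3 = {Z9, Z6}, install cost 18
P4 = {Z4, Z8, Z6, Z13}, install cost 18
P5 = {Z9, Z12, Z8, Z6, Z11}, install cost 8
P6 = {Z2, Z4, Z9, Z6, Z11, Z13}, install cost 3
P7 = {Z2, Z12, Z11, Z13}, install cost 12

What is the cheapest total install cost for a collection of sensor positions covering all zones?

11

P5, P6 cover every zone at install cost 8 + 3 = 11.
Any cover uses at least 2 sensor positions; among all covering selections none totals below 11.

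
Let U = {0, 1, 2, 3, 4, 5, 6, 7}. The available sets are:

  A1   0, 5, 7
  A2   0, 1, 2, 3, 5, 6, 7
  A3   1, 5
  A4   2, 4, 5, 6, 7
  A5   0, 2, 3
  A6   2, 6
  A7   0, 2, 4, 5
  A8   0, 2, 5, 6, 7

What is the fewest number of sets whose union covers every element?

2

A2, A4 together cover {0, 1, 2, 3, 4, 5, 6, 7} — every element.
No single set contains all 8 elements, so 2 is optimal.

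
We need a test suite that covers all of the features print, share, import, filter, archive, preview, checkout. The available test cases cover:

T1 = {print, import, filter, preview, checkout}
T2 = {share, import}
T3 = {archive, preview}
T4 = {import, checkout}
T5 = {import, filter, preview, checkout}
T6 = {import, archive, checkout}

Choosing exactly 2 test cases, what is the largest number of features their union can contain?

Choosing T1, T2 covers {print, share, import, filter, preview, checkout} — 6 features.
No choice of 2 test cases does better; here archive is left uncovered.

6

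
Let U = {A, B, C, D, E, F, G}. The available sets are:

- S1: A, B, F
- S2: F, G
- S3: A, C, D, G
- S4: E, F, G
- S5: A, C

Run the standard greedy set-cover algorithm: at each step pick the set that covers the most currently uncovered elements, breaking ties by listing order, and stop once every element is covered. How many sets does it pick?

3

Pick 1: S3 covers 4 new elements (A, C, D, G).
Pick 2: S1 covers 2 new elements (B, F).
Pick 3: S4 covers 1 new elements (E).
Greedy uses 3 sets.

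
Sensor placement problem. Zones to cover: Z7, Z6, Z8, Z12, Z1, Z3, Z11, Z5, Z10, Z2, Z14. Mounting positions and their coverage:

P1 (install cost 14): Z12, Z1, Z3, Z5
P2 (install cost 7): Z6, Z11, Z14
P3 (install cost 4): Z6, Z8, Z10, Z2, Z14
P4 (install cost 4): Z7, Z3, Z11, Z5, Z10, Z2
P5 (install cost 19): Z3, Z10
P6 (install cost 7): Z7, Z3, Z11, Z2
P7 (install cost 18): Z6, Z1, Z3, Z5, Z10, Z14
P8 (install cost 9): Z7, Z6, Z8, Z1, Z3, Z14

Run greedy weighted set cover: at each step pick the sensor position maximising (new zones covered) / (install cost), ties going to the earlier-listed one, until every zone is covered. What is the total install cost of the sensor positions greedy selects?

22

Pick 1: P4 adds 6 new (Z7, Z3, Z11, Z5, Z10, Z2) at install cost 4 (ratio 6/4).
Pick 2: P3 adds 3 new (Z6, Z8, Z14) at install cost 4 (ratio 3/4).
Pick 3: P1 adds 2 new (Z12, Z1) at install cost 14 (ratio 2/14).
Greedy total install cost: 4 + 4 + 14 = 22.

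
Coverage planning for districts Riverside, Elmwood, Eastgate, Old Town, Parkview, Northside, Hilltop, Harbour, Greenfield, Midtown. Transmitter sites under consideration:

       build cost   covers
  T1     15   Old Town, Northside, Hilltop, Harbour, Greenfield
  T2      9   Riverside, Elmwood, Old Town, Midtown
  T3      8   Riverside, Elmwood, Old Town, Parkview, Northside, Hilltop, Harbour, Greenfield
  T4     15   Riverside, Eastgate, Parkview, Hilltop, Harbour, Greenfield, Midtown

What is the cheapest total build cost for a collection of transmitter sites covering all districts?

23

T3, T4 cover every district at build cost 8 + 15 = 23.
Any cover uses at least 2 transmitter sites; among all covering selections none totals below 23.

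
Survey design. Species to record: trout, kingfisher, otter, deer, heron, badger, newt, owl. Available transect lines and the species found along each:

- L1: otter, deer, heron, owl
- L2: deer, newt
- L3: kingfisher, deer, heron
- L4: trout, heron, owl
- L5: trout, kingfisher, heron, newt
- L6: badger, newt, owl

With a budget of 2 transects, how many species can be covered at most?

Choosing L1, L5 covers {trout, kingfisher, otter, deer, heron, newt, owl} — 7 species.
No choice of 2 transects does better; here badger is left uncovered.

7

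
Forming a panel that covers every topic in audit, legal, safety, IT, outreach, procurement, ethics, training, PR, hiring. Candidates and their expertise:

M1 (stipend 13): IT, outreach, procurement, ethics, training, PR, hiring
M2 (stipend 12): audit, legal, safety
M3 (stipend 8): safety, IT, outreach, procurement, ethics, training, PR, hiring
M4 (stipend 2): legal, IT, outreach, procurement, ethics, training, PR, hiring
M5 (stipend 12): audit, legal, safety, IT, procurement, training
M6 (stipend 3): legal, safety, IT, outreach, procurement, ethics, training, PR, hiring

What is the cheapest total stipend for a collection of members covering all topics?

M2, M4 cover every topic at stipend 12 + 2 = 14.
Any cover uses at least 2 members; among all covering selections none totals below 14.

14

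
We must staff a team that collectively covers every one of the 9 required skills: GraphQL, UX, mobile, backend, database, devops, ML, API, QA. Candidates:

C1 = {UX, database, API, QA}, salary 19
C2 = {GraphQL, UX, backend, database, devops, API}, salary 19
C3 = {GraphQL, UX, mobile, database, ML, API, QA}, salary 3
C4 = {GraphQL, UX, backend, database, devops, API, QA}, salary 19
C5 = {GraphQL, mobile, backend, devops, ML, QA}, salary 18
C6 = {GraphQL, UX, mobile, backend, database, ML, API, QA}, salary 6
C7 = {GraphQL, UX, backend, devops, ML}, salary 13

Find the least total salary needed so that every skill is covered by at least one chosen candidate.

16

C3, C7 cover every skill at salary 3 + 13 = 16.
Any cover uses at least 2 candidates; among all covering selections none totals below 16.
Greedy by coverage-per-salary would pick C3, C6, C7 for 22 — worse than the optimum 16.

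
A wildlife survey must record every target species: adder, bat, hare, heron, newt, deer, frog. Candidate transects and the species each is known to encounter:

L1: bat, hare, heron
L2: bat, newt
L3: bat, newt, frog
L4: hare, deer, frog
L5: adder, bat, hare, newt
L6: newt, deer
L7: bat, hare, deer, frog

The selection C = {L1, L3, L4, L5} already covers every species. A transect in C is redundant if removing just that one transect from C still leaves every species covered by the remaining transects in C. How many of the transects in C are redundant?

1

Drop L1: heron uncovered — not redundant.
Drop L3: the rest still cover every species — redundant.
Drop L4: deer uncovered — not redundant.
Drop L5: adder uncovered — not redundant.
1 redundant: L3.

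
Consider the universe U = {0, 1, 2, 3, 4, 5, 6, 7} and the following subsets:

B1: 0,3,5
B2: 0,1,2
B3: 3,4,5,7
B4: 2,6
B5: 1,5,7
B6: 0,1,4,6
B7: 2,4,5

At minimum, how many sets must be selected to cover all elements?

3

B2, B3, B4 together cover {0, 1, 2, 3, 4, 5, 6, 7} — every element.
No 2 of the 7 sets cover everything (all 21 pairs fall short), so 3 is minimum.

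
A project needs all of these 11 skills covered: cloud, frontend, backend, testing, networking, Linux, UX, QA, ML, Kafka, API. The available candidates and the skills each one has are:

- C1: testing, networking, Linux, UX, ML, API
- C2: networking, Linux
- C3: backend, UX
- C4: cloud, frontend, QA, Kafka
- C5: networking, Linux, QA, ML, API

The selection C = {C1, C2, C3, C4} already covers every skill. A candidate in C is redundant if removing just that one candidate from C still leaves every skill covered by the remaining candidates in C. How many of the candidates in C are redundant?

Drop C1: testing, ML, API uncovered — not redundant.
Drop C2: the rest still cover every skill — redundant.
Drop C3: backend uncovered — not redundant.
Drop C4: cloud, frontend, QA, Kafka uncovered — not redundant.
1 redundant: C2.

1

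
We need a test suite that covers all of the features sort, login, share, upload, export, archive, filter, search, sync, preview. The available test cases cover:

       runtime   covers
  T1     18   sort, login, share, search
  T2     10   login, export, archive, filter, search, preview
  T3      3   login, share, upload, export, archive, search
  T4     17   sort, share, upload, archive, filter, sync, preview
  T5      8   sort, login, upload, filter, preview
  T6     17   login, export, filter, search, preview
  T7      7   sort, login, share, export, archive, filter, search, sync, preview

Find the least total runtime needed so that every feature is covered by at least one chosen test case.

10

T3, T7 cover every feature at runtime 3 + 7 = 10.
Any cover uses at least 2 test cases; among all covering selections none totals below 10.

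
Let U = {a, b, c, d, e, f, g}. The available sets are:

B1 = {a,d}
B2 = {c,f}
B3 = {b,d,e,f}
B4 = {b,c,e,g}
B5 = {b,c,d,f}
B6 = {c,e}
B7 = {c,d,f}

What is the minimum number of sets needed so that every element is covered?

3

B1, B2, B4 together cover {a, b, c, d, e, f, g} — every element.
No 2 of the 7 sets cover everything (all 21 pairs fall short), so 3 is minimum.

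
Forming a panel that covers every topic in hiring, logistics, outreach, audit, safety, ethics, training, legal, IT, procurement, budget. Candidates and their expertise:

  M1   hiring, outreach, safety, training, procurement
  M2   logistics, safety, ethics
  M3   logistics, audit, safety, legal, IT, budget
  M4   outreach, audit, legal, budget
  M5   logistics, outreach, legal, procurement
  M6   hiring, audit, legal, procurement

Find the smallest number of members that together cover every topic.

3

M1, M2, M3 together cover {hiring, logistics, outreach, audit, safety, ethics, training, legal, IT, procurement, budget} — every topic.
No 2 of the 6 members cover everything (all 15 pairs fall short), so 3 is minimum.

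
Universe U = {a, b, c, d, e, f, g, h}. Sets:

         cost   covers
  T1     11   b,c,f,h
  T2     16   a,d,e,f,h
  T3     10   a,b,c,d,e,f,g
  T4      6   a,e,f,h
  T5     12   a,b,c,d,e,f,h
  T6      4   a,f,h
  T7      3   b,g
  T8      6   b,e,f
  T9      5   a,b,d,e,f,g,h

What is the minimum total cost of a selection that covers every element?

T3, T6 cover every element at cost 10 + 4 = 14.
Any cover uses at least 2 sets; among all covering selections none totals below 14.
Greedy by coverage-per-cost would pick T9, T3 for 15 — worse than the optimum 14.

14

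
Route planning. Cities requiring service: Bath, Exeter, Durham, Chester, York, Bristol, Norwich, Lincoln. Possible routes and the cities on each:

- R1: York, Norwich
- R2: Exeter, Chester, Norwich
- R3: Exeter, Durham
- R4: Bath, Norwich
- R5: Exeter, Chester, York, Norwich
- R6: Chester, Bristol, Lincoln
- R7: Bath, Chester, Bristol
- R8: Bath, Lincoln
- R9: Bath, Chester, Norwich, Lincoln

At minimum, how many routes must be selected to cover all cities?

R1, R3, R4, R6 together cover {Bath, Exeter, Durham, Chester, York, Bristol, Norwich, Lincoln} — every city.
No 3 of the 9 routes cover everything (all 84 triples fall short), so 4 is minimum.

4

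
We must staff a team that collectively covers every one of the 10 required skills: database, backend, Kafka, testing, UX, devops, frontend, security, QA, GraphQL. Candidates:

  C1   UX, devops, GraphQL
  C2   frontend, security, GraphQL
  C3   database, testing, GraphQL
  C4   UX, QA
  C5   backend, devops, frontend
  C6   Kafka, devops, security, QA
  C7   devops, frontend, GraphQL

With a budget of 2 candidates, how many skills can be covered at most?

Choosing C3, C6 covers {database, Kafka, testing, devops, security, QA, GraphQL} — 7 skills.
No choice of 2 candidates does better; here backend, UX, frontend are left uncovered.

7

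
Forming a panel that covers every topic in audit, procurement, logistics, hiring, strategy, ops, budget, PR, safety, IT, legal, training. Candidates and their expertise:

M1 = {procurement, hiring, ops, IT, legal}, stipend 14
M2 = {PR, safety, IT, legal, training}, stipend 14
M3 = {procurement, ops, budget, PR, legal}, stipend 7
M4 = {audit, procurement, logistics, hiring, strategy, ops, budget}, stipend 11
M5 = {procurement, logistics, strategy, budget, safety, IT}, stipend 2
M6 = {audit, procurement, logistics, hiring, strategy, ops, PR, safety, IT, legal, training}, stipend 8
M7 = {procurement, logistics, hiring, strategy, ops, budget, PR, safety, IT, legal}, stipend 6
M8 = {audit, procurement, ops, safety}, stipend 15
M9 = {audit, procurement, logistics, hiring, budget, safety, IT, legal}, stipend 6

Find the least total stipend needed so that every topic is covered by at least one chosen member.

10

M5, M6 cover every topic at stipend 2 + 8 = 10.
Any cover uses at least 2 members; among all covering selections none totals below 10.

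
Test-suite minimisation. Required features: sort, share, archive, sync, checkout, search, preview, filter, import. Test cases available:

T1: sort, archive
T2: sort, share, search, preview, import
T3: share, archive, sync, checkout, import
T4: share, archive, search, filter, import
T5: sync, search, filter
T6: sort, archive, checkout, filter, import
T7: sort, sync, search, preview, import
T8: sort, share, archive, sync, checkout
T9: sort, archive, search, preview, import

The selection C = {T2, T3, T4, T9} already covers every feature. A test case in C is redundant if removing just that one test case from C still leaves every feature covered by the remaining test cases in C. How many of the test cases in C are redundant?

2

Drop T2: the rest still cover every feature — redundant.
Drop T3: sync, checkout uncovered — not redundant.
Drop T4: filter uncovered — not redundant.
Drop T9: the rest still cover every feature — redundant.
2 redundant: T2, T9.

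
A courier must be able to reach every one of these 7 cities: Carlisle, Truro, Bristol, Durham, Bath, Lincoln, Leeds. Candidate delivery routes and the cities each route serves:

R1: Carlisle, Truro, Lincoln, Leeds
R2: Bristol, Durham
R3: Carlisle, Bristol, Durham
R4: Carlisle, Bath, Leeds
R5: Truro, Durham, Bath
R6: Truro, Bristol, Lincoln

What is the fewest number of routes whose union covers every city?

3

R1, R2, R4 together cover {Carlisle, Truro, Bristol, Durham, Bath, Lincoln, Leeds} — every city.
No 2 of the 6 routes cover everything (all 15 pairs fall short), so 3 is minimum.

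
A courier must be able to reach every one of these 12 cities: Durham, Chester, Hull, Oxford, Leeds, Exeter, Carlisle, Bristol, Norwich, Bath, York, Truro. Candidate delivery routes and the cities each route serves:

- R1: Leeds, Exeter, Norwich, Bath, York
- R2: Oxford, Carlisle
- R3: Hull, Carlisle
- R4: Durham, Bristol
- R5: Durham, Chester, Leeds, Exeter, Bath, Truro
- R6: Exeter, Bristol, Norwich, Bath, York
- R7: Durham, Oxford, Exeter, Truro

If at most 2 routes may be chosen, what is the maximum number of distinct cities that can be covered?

9

Choosing R5, R6 covers {Durham, Chester, Leeds, Exeter, Bristol, Norwich, Bath, York, Truro} — 9 cities.
No choice of 2 routes does better; here Hull, Oxford, Carlisle are left uncovered.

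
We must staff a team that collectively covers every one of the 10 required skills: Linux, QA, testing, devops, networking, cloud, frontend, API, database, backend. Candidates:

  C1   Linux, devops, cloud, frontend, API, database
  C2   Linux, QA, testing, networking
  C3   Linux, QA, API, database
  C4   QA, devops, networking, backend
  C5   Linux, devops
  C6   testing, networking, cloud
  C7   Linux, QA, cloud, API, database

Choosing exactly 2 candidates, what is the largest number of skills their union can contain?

9

Choosing C1, C2 covers {Linux, QA, testing, devops, networking, cloud, frontend, API, database} — 9 skills.
No choice of 2 candidates does better; here backend is left uncovered.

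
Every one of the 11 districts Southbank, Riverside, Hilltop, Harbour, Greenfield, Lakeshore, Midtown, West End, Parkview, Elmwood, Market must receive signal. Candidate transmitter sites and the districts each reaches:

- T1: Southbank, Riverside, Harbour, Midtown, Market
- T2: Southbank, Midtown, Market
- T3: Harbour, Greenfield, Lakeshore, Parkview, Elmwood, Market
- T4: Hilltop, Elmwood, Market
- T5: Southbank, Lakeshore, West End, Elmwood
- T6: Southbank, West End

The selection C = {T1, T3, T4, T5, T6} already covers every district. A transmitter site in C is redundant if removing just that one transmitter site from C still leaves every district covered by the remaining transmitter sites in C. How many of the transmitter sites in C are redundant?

2

Drop T1: Riverside, Midtown uncovered — not redundant.
Drop T3: Greenfield, Parkview uncovered — not redundant.
Drop T4: Hilltop uncovered — not redundant.
Drop T5: the rest still cover every district — redundant.
Drop T6: the rest still cover every district — redundant.
2 redundant: T5, T6.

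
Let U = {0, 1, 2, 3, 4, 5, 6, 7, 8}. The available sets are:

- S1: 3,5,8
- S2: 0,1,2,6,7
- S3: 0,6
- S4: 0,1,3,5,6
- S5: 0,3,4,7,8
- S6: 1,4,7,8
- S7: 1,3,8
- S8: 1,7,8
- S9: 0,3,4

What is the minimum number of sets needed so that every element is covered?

3

S1, S2, S5 together cover {0, 1, 2, 3, 4, 5, 6, 7, 8} — every element.
No 2 of the 9 sets cover everything (all 36 pairs fall short), so 3 is minimum.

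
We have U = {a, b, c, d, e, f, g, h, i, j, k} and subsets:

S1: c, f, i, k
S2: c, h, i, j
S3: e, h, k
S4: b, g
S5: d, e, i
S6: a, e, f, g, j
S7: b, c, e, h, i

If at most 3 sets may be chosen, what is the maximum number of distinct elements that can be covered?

Choosing S1, S6, S7 covers {a, b, c, e, f, g, h, i, j, k} — 10 elements.
No choice of 3 sets does better; here d is left uncovered.

10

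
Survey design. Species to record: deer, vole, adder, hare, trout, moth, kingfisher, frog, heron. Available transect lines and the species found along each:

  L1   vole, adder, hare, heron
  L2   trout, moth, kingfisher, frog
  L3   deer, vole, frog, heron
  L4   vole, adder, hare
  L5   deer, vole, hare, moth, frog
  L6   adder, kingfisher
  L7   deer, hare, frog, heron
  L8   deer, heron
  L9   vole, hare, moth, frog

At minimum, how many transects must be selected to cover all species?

3

L1, L2, L3 together cover {deer, vole, adder, hare, trout, moth, kingfisher, frog, heron} — every species.
No 2 of the 9 transects cover everything (all 36 pairs fall short), so 3 is minimum.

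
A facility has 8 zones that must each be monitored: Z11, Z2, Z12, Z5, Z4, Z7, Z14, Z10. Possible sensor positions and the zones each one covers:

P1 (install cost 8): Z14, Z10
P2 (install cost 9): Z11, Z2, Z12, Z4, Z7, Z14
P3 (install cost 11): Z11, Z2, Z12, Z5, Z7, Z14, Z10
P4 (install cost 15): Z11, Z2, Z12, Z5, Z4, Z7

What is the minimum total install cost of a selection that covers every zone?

20

P2, P3 cover every zone at install cost 9 + 11 = 20.
Any cover uses at least 2 sensor positions; among all covering selections none totals below 20.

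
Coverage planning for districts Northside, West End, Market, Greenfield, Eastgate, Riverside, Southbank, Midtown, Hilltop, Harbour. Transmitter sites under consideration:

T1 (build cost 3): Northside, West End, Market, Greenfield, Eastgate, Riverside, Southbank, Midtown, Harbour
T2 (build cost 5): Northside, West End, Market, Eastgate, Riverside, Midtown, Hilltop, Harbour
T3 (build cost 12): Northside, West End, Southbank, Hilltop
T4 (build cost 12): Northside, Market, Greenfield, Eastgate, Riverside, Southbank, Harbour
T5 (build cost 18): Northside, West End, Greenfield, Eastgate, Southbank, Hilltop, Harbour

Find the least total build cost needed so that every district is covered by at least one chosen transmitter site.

8

T1, T2 cover every district at build cost 3 + 5 = 8.
Any cover uses at least 2 transmitter sites; among all covering selections none totals below 8.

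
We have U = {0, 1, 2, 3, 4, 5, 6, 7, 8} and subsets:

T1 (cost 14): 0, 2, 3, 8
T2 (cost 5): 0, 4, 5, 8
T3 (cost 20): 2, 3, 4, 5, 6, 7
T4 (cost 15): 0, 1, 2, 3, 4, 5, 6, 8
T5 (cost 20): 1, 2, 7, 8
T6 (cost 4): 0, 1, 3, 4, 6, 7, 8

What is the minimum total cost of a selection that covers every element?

T4, T6 cover every element at cost 15 + 4 = 19.
Any cover uses at least 2 sets; among all covering selections none totals below 19.

19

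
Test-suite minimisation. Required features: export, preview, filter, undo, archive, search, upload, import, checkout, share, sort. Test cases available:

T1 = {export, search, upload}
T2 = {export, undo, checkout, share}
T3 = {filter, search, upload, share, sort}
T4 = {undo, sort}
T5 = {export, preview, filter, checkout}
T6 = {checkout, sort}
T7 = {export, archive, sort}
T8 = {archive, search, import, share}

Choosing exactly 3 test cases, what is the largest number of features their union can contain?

10

Choosing T2, T3, T8 covers {export, filter, undo, archive, search, upload, import, checkout, share, sort} — 10 features.
No choice of 3 test cases does better; here preview is left uncovered.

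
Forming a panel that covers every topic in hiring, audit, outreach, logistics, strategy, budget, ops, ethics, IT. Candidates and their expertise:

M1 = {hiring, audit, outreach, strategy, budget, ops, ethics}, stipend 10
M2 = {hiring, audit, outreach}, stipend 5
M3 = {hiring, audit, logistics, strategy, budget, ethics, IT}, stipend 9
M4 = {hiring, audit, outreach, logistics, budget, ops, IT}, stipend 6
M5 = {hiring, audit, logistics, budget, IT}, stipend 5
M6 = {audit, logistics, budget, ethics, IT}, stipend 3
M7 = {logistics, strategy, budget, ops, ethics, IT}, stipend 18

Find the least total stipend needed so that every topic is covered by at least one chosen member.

M1, M6 cover every topic at stipend 10 + 3 = 13.
Any cover uses at least 2 members; among all covering selections none totals below 13.

13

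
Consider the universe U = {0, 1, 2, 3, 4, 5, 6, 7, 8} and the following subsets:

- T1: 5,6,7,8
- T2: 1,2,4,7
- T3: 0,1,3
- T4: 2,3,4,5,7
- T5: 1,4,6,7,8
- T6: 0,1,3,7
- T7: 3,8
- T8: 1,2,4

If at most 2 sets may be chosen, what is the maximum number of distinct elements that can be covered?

Choosing T4, T5 covers {1, 2, 3, 4, 5, 6, 7, 8} — 8 elements.
No choice of 2 sets does better; here 0 is left uncovered.

8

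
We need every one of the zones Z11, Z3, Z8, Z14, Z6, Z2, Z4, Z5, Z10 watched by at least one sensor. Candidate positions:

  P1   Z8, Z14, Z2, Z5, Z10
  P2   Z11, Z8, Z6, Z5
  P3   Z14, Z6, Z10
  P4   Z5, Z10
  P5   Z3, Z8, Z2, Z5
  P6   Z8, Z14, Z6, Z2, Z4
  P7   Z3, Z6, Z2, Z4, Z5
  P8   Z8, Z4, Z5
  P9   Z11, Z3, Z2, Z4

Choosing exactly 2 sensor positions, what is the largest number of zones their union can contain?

Choosing P1, P7 covers {Z3, Z8, Z14, Z6, Z2, Z4, Z5, Z10} — 8 zones.
No choice of 2 sensor positions does better; here Z11 is left uncovered.

8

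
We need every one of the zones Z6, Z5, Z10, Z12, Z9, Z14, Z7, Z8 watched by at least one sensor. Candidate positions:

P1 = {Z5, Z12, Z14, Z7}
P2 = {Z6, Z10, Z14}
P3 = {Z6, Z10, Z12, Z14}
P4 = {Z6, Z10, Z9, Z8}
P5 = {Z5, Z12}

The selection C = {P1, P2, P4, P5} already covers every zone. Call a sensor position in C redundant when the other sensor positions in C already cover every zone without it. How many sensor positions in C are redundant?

2

Drop P1: Z7 uncovered — not redundant.
Drop P2: the rest still cover every zone — redundant.
Drop P4: Z9, Z8 uncovered — not redundant.
Drop P5: the rest still cover every zone — redundant.
2 redundant: P2, P5.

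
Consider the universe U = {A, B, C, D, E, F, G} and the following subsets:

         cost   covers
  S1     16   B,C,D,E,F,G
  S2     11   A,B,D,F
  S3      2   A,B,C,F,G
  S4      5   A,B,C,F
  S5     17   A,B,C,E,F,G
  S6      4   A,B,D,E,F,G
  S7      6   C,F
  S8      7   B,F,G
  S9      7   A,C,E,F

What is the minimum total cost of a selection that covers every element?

S3, S6 cover every element at cost 2 + 4 = 6.
Any cover uses at least 2 sets; among all covering selections none totals below 6.

6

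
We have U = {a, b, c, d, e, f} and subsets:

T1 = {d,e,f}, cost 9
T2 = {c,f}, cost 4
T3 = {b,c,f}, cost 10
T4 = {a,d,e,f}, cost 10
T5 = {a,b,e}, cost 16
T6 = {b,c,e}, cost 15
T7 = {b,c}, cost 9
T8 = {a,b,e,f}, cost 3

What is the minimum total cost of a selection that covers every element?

16

T1, T2, T8 cover every element at cost 9 + 4 + 3 = 16.
Any cover uses at least 2 sets; among all covering selections none totals below 16.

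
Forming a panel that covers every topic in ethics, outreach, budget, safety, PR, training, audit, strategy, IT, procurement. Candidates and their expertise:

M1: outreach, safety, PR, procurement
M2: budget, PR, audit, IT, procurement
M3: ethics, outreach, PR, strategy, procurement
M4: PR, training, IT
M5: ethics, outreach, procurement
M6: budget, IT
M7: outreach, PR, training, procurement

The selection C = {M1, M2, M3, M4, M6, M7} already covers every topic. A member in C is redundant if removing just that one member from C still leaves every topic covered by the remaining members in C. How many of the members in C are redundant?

Drop M1: safety uncovered — not redundant.
Drop M2: audit uncovered — not redundant.
Drop M3: ethics, strategy uncovered — not redundant.
Drop M4: the rest still cover every topic — redundant.
Drop M6: the rest still cover every topic — redundant.
Drop M7: the rest still cover every topic — redundant.
3 redundant: M4, M6, M7.

3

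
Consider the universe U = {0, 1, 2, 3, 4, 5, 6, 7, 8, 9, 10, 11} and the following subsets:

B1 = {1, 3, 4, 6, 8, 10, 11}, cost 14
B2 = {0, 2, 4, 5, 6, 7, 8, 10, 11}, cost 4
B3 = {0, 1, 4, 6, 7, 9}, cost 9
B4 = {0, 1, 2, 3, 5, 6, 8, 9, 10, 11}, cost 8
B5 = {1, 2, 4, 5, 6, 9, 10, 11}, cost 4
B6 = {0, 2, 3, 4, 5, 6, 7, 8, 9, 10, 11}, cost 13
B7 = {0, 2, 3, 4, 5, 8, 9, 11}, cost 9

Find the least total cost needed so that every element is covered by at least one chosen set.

B2, B4 cover every element at cost 4 + 8 = 12.
Any cover uses at least 2 sets; among all covering selections none totals below 12.
Greedy by coverage-per-cost would pick B2, B5, B4 for 16 — worse than the optimum 12.

12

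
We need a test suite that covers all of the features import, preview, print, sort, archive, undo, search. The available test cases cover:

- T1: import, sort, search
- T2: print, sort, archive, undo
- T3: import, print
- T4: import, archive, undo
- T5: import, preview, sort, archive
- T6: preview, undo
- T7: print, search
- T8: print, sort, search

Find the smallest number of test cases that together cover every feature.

3

T1, T2, T5 together cover {import, preview, print, sort, archive, undo, search} — every feature.
No 2 of the 8 test cases cover everything (all 28 pairs fall short), so 3 is minimum.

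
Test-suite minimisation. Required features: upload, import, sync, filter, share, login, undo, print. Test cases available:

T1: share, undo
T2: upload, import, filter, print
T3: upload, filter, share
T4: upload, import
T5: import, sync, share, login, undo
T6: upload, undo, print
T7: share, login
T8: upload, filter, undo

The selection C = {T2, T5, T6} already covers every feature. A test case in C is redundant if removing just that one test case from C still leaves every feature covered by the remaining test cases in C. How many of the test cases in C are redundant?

Drop T2: filter uncovered — not redundant.
Drop T5: sync, share, login uncovered — not redundant.
Drop T6: the rest still cover every feature — redundant.
1 redundant: T6.

1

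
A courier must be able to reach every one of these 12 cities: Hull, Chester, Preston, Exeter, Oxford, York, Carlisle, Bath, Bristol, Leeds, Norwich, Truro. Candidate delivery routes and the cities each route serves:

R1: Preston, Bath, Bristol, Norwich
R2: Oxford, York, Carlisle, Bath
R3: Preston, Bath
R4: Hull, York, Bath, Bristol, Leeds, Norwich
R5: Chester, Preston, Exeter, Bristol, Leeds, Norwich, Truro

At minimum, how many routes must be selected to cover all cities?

R2, R4, R5 together cover {Hull, Chester, Preston, Exeter, Oxford, York, Carlisle, Bath, Bristol, Leeds, Norwich, Truro} — every city.
No 2 of the 5 routes cover everything (all 10 pairs fall short), so 3 is minimum.

3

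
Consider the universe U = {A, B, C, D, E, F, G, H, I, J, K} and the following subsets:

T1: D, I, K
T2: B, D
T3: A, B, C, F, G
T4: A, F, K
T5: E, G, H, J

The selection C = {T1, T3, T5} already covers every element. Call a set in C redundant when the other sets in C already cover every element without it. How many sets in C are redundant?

Drop T1: D, I, K uncovered — not redundant.
Drop T3: A, B, C, F uncovered — not redundant.
Drop T5: E, H, J uncovered — not redundant.
None of the sets in C is redundant.

0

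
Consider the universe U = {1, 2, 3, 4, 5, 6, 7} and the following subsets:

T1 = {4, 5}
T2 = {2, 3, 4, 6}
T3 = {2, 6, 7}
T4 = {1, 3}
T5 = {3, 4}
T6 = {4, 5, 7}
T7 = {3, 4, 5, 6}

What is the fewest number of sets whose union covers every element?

3

T1, T3, T4 together cover {1, 2, 3, 4, 5, 6, 7} — every element.
No 2 of the 7 sets cover everything (all 21 pairs fall short), so 3 is minimum.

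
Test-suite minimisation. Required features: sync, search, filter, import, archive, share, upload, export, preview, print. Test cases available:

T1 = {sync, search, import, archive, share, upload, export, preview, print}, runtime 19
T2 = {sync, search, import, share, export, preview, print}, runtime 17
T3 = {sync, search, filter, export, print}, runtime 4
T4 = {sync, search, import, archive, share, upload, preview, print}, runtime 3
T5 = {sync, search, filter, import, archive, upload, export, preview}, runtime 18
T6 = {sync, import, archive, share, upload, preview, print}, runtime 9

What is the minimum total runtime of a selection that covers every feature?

7

T3, T4 cover every feature at runtime 4 + 3 = 7.
Any cover uses at least 2 test cases; among all covering selections none totals below 7.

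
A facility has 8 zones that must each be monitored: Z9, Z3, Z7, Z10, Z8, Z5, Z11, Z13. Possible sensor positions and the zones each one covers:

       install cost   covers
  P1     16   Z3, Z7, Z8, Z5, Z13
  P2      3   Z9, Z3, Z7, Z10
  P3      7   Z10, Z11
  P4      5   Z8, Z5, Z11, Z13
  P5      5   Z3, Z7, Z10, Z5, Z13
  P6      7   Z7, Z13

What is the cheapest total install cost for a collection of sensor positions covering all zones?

P2, P4 cover every zone at install cost 3 + 5 = 8.
Any cover uses at least 2 sensor positions; among all covering selections none totals below 8.

8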